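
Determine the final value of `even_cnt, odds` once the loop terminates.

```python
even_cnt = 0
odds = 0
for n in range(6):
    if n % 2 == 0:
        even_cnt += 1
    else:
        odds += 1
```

Let's trace through this code step by step.

Initialize: even_cnt = 0
Initialize: odds = 0
Entering loop: for n in range(6):
After iteration 1: n = 0, even_cnt = 1, odds = 0
After iteration 2: n = 1, even_cnt = 1, odds = 1
After iteration 3: n = 2, even_cnt = 2, odds = 1
After iteration 4: n = 3, even_cnt = 2, odds = 2
After iteration 5: n = 4, even_cnt = 3, odds = 2
After iteration 6: n = 5, even_cnt = 3, odds = 3
Loop ends.

Final answer: 3, 3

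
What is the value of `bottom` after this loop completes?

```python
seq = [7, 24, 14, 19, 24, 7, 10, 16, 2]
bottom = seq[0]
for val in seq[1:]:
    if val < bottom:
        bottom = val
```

Let's trace through this code step by step.

Initialize: seq = [7, 24, 14, 19, 24, 7, 10, 16, 2]
Initialize: bottom = 7
Entering loop: for val in seq[1:]:
After iteration 1: val = 24, bottom = 7
After iteration 2: val = 14, bottom = 7
After iteration 3: val = 19, bottom = 7
After iteration 4: val = 24, bottom = 7
After iteration 5: val = 7, bottom = 7
After iteration 6: val = 10, bottom = 7
After iteration 7: val = 16, bottom = 7
After iteration 8: val = 2, bottom = 2
Loop ends.

Final answer: 2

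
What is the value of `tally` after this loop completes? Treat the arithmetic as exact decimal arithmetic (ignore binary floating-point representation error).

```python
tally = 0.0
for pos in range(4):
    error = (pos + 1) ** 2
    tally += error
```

Let's trace through this code step by step.

Initialize: tally = 0.0
Entering loop: for pos in range(4):
After iteration 1: pos = 0, tally = 1.0, error = 1
After iteration 2: pos = 1, tally = 5.0, error = 4
After iteration 3: pos = 2, tally = 14.0, error = 9
After iteration 4: pos = 3, tally = 30.0, error = 16
Loop ends.

Final answer: 30.0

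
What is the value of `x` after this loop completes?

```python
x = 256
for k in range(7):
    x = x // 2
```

Let's trace through this code step by step.

Initialize: x = 256
Entering loop: for k in range(7):
After iteration 1: k = 0, x = 128
After iteration 2: k = 1, x = 64
After iteration 3: k = 2, x = 32
After iteration 4: k = 3, x = 16
After iteration 5: k = 4, x = 8
After iteration 6: k = 5, x = 4
After iteration 7: k = 6, x = 2
Loop ends.

Final answer: 2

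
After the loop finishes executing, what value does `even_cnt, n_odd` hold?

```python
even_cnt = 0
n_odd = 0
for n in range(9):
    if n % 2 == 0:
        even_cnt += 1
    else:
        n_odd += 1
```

Let's trace through this code step by step.

Initialize: even_cnt = 0
Initialize: n_odd = 0
Entering loop: for n in range(9):
After iteration 1: n = 0, even_cnt = 1, n_odd = 0
After iteration 2: n = 1, even_cnt = 1, n_odd = 1
After iteration 3: n = 2, even_cnt = 2, n_odd = 1
After iteration 4: n = 3, even_cnt = 2, n_odd = 2
After iteration 5: n = 4, even_cnt = 3, n_odd = 2
After iteration 6: n = 5, even_cnt = 3, n_odd = 3
After iteration 7: n = 6, even_cnt = 4, n_odd = 3
After iteration 8: n = 7, even_cnt = 4, n_odd = 4
After iteration 9: n = 8, even_cnt = 5, n_odd = 4
Loop ends.

Final answer: 5, 4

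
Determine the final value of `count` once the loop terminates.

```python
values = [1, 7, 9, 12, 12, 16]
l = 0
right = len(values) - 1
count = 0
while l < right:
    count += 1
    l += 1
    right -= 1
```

Let's trace through this code step by step.

Initialize: values = [1, 7, 9, 12, 12, 16]
Initialize: l = 0
Initialize: right = 5
Initialize: count = 0
Entering loop: while l < right:
After iteration 1: l = 1, right = 4, count = 1
After iteration 2: l = 2, right = 3, count = 2
After iteration 3: l = 3, right = 2, count = 3
Loop ends.

Final answer: 3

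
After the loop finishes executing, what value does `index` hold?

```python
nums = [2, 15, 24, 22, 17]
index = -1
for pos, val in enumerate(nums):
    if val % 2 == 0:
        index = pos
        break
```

Let's trace through this code step by step.

Initialize: nums = [2, 15, 24, 22, 17]
Initialize: index = -1
Entering loop: for pos, val in enumerate(nums):
After iteration 1: pos = 0, val = 2, index = 0
Loop ends.

Final answer: 0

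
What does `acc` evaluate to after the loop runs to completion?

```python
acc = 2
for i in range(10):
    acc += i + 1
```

Let's trace through this code step by step.

Initialize: acc = 2
Entering loop: for i in range(10):
After iteration 1: i = 0, acc = 3
After iteration 2: i = 1, acc = 5
After iteration 3: i = 2, acc = 8
After iteration 4: i = 3, acc = 12
After iteration 5: i = 4, acc = 17
After iteration 6: i = 5, acc = 23
After iteration 7: i = 6, acc = 30
After iteration 8: i = 7, acc = 38
After iteration 9: i = 8, acc = 47
After iteration 10: i = 9, acc = 57
Loop ends.

Final answer: 57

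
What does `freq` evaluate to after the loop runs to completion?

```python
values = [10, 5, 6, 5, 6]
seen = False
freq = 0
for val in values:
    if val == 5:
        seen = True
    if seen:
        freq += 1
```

Let's trace through this code step by step.

Initialize: values = [10, 5, 6, 5, 6]
Initialize: seen = False
Initialize: freq = 0
Entering loop: for val in values:
After iteration 1: val = 10, seen = False, freq = 0
After iteration 2: val = 5, seen = True, freq = 1
After iteration 3: val = 6, seen = True, freq = 2
After iteration 4: val = 5, seen = True, freq = 3
After iteration 5: val = 6, seen = True, freq = 4
Loop ends.

Final answer: 4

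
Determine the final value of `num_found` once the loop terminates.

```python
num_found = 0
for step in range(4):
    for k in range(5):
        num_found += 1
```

Let's trace through this code step by step.

Initialize: num_found = 0
Entering loop: for step in range(4):
After iteration 1: step = 0, num_found = 5
After iteration 2: step = 1, num_found = 10
After iteration 3: step = 2, num_found = 15
After iteration 4: step = 3, num_found = 20
Loop ends.

Final answer: 20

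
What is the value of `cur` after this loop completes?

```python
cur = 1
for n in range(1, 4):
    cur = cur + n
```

Let's trace through this code step by step.

Initialize: cur = 1
Entering loop: for n in range(1, 4):
After iteration 1: n = 1, cur = 2
After iteration 2: n = 2, cur = 4
After iteration 3: n = 3, cur = 7
Loop ends.

Final answer: 7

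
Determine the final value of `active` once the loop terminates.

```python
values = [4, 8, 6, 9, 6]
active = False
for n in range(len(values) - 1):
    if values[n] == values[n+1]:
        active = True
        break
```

Let's trace through this code step by step.

Initialize: values = [4, 8, 6, 9, 6]
Initialize: active = False
Entering loop: for n in range(len(values) - 1):
After iteration 1: n = 0, active = False
After iteration 2: n = 1, active = False
After iteration 3: n = 2, active = False
After iteration 4: n = 3, active = False
Loop ends.

Final answer: False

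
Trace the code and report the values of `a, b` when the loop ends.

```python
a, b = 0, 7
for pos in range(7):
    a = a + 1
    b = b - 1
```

Let's trace through this code step by step.

Initialize: a = 0
Initialize: b = 7
Entering loop: for pos in range(7):
After iteration 1: pos = 0, a = 1, b = 6
After iteration 2: pos = 1, a = 2, b = 5
After iteration 3: pos = 2, a = 3, b = 4
After iteration 4: pos = 3, a = 4, b = 3
After iteration 5: pos = 4, a = 5, b = 2
After iteration 6: pos = 5, a = 6, b = 1
After iteration 7: pos = 6, a = 7, b = 0
Loop ends.

Final answer: 7, 0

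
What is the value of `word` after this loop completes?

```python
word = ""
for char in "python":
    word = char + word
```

Let's trace through this code step by step.

Initialize: word = ''
Entering loop: for char in "python":
After iteration 1: char = 'p', word = 'p'
After iteration 2: char = 'y', word = 'yp'
After iteration 3: char = 't', word = 'typ'
After iteration 4: char = 'h', word = 'htyp'
After iteration 5: char = 'o', word = 'ohtyp'
After iteration 6: char = 'n', word = 'nohtyp'
Loop ends.

Final answer: 'nohtyp'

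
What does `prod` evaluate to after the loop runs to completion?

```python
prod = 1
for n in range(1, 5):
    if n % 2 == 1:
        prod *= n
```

Let's trace through this code step by step.

Initialize: prod = 1
Entering loop: for n in range(1, 5):
After iteration 1: n = 1, prod = 1
After iteration 2: n = 2, prod = 1
After iteration 3: n = 3, prod = 3
After iteration 4: n = 4, prod = 3
Loop ends.

Final answer: 3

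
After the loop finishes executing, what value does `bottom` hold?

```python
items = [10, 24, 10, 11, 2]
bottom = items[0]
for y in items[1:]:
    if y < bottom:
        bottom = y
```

Let's trace through this code step by step.

Initialize: items = [10, 24, 10, 11, 2]
Initialize: bottom = 10
Entering loop: for y in items[1:]:
After iteration 1: y = 24, bottom = 10
After iteration 2: y = 10, bottom = 10
After iteration 3: y = 11, bottom = 10
After iteration 4: y = 2, bottom = 2
Loop ends.

Final answer: 2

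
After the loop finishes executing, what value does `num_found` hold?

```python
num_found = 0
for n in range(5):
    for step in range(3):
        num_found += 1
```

Let's trace through this code step by step.

Initialize: num_found = 0
Entering loop: for n in range(5):
After iteration 1: n = 0, num_found = 3
After iteration 2: n = 1, num_found = 6
After iteration 3: n = 2, num_found = 9
After iteration 4: n = 3, num_found = 12
After iteration 5: n = 4, num_found = 15
Loop ends.

Final answer: 15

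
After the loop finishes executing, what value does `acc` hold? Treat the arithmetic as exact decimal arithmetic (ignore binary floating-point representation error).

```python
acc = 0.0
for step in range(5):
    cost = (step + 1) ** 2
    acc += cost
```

Let's trace through this code step by step.

Initialize: acc = 0.0
Entering loop: for step in range(5):
After iteration 1: step = 0, acc = 1.0, cost = 1
After iteration 2: step = 1, acc = 5.0, cost = 4
After iteration 3: step = 2, acc = 14.0, cost = 9
After iteration 4: step = 3, acc = 30.0, cost = 16
After iteration 5: step = 4, acc = 55.0, cost = 25
Loop ends.

Final answer: 55.0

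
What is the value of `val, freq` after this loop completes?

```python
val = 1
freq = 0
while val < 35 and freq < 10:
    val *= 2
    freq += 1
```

Let's trace through this code step by step.

Initialize: val = 1
Initialize: freq = 0
Entering loop: while val < 35 and freq < 10:
After iteration 1: val = 2, freq = 1
After iteration 2: val = 4, freq = 2
After iteration 3: val = 8, freq = 3
After iteration 4: val = 16, freq = 4
After iteration 5: val = 32, freq = 5
After iteration 6: val = 64, freq = 6
Loop ends.

Final answer: 64, 6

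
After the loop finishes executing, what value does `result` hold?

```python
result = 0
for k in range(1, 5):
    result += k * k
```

Let's trace through this code step by step.

Initialize: result = 0
Entering loop: for k in range(1, 5):
After iteration 1: k = 1, result = 1
After iteration 2: k = 2, result = 5
After iteration 3: k = 3, result = 14
After iteration 4: k = 4, result = 30
Loop ends.

Final answer: 30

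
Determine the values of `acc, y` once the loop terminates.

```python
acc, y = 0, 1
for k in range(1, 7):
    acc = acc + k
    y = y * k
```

Let's trace through this code step by step.

Initialize: acc = 0
Initialize: y = 1
Entering loop: for k in range(1, 7):
After iteration 1: k = 1, acc = 1, y = 1
After iteration 2: k = 2, acc = 3, y = 2
After iteration 3: k = 3, acc = 6, y = 6
After iteration 4: k = 4, acc = 10, y = 24
After iteration 5: k = 5, acc = 15, y = 120
After iteration 6: k = 6, acc = 21, y = 720
Loop ends.

Final answer: 21, 720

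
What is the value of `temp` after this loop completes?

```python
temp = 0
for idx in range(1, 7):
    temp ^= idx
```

Let's trace through this code step by step.

Initialize: temp = 0
Entering loop: for idx in range(1, 7):
After iteration 1: idx = 1, temp = 1
After iteration 2: idx = 2, temp = 3
After iteration 3: idx = 3, temp = 0
After iteration 4: idx = 4, temp = 4
After iteration 5: idx = 5, temp = 1
After iteration 6: idx = 6, temp = 7
Loop ends.

Final answer: 7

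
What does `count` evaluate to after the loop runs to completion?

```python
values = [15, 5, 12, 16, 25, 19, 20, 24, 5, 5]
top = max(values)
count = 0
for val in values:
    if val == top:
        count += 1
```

Let's trace through this code step by step.

Initialize: values = [15, 5, 12, 16, 25, 19, 20, 24, 5, 5]
Initialize: top = 25
Initialize: count = 0
Entering loop: for val in values:
After iteration 1: val = 15, count = 0
After iteration 2: val = 5, count = 0
After iteration 3: val = 12, count = 0
After iteration 4: val = 16, count = 0
After iteration 5: val = 25, count = 1
After iteration 6: val = 19, count = 1
After iteration 7: val = 20, count = 1
After iteration 8: val = 24, count = 1
After iteration 9: val = 5, count = 1
After iteration 10: val = 5, count = 1
Loop ends.

Final answer: 1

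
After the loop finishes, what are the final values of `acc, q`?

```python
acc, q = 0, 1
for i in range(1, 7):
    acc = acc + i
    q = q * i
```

Let's trace through this code step by step.

Initialize: acc = 0
Initialize: q = 1
Entering loop: for i in range(1, 7):
After iteration 1: i = 1, acc = 1, q = 1
After iteration 2: i = 2, acc = 3, q = 2
After iteration 3: i = 3, acc = 6, q = 6
After iteration 4: i = 4, acc = 10, q = 24
After iteration 5: i = 5, acc = 15, q = 120
After iteration 6: i = 6, acc = 21, q = 720
Loop ends.

Final answer: 21, 720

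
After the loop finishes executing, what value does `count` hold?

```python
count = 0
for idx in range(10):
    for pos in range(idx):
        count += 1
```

Let's trace through this code step by step.

Initialize: count = 0
Entering loop: for idx in range(10):
After iteration 1: idx = 0, count = 0
After iteration 2: idx = 1, count = 1, pos = 0
After iteration 3: idx = 2, count = 3, pos = 1
After iteration 4: idx = 3, count = 6, pos = 2
After iteration 5: idx = 4, count = 10, pos = 3
After iteration 6: idx = 5, count = 15, pos = 4
After iteration 7: idx = 6, count = 21, pos = 5
After iteration 8: idx = 7, count = 28, pos = 6
After iteration 9: idx = 8, count = 36, pos = 7
After iteration 10: idx = 9, count = 45, pos = 8
Loop ends.

Final answer: 45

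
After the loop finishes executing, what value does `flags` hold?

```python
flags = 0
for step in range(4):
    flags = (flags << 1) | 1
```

Let's trace through this code step by step.

Initialize: flags = 0
Entering loop: for step in range(4):
After iteration 1: step = 0, flags = 1
After iteration 2: step = 1, flags = 3
After iteration 3: step = 2, flags = 7
After iteration 4: step = 3, flags = 15
Loop ends.

Final answer: 15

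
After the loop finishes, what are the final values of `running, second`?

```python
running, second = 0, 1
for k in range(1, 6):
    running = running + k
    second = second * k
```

Let's trace through this code step by step.

Initialize: running = 0
Initialize: second = 1
Entering loop: for k in range(1, 6):
After iteration 1: k = 1, running = 1, second = 1
After iteration 2: k = 2, running = 3, second = 2
After iteration 3: k = 3, running = 6, second = 6
After iteration 4: k = 4, running = 10, second = 24
After iteration 5: k = 5, running = 15, second = 120
Loop ends.

Final answer: 15, 120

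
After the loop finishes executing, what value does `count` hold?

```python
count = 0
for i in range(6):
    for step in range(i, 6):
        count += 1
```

Let's trace through this code step by step.

Initialize: count = 0
Entering loop: for i in range(6):
After iteration 1: i = 0, count = 6
After iteration 2: i = 1, count = 11
After iteration 3: i = 2, count = 15
After iteration 4: i = 3, count = 18
After iteration 5: i = 4, count = 20
After iteration 6: i = 5, count = 21
Loop ends.

Final answer: 21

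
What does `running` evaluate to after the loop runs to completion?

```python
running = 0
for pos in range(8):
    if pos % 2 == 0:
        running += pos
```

Let's trace through this code step by step.

Initialize: running = 0
Entering loop: for pos in range(8):
After iteration 1: pos = 0, running = 0
After iteration 2: pos = 1, running = 0
After iteration 3: pos = 2, running = 2
After iteration 4: pos = 3, running = 2
After iteration 5: pos = 4, running = 6
After iteration 6: pos = 5, running = 6
After iteration 7: pos = 6, running = 12
After iteration 8: pos = 7, running = 12
Loop ends.

Final answer: 12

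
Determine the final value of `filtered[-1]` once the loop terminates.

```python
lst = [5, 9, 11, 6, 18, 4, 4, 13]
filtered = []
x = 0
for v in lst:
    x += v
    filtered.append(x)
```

Let's trace through this code step by step.

Initialize: lst = [5, 9, 11, 6, 18, 4, 4, 13]
Initialize: filtered = []
Initialize: x = 0
Entering loop: for v in lst:
After iteration 1: v = 5, filtered = [5], x = 5
After iteration 2: v = 9, filtered = [5, 14], x = 14
After iteration 3: v = 11, filtered = [5, 14, 25], x = 25
After iteration 4: v = 6, filtered = [5, 14, 25, 31], x = 31
After iteration 5: v = 18, filtered = [5, 14, 25, 31, 49], x = 49
After iteration 6: v = 4, filtered = [5, 14, 25, 31, 49, 53], x = 53
After iteration 7: v = 4, filtered = [5, 14, 25, 31, 49, 53, 57], x = 57
After iteration 8: v = 13, filtered = [5, 14, 25, 31, 49, 53, 57, 70], x = 70
Loop ends.
filtered[-1] = 70

Final answer: 70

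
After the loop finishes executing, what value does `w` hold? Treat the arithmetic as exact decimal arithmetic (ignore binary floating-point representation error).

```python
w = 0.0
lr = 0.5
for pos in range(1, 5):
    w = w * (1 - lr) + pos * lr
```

Let's trace through this code step by step.

Initialize: w = 0.0
Initialize: lr = 0.5
Entering loop: for pos in range(1, 5):
After iteration 1: pos = 1, w = 0.5
After iteration 2: pos = 2, w = 1.25
After iteration 3: pos = 3, w = 2.125
After iteration 4: pos = 4, w = 3.0625
Loop ends.

Final answer: 3.0625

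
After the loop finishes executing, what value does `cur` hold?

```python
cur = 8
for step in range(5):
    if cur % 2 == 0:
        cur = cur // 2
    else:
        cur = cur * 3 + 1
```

Let's trace through this code step by step.

Initialize: cur = 8
Entering loop: for step in range(5):
After iteration 1: step = 0, cur = 4
After iteration 2: step = 1, cur = 2
After iteration 3: step = 2, cur = 1
After iteration 4: step = 3, cur = 4
After iteration 5: step = 4, cur = 2
Loop ends.

Final answer: 2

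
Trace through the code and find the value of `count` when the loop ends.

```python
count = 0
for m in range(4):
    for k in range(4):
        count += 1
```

Let's trace through this code step by step.

Initialize: count = 0
Entering loop: for m in range(4):
After iteration 1: m = 0, count = 4
After iteration 2: m = 1, count = 8
After iteration 3: m = 2, count = 12
After iteration 4: m = 3, count = 16
Loop ends.

Final answer: 16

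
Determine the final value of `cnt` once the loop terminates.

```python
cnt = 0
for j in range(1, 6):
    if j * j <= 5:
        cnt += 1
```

Let's trace through this code step by step.

Initialize: cnt = 0
Entering loop: for j in range(1, 6):
After iteration 1: j = 1, cnt = 1
After iteration 2: j = 2, cnt = 2
After iteration 3: j = 3, cnt = 2
After iteration 4: j = 4, cnt = 2
After iteration 5: j = 5, cnt = 2
Loop ends.

Final answer: 2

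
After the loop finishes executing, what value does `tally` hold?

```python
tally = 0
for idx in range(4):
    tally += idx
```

Let's trace through this code step by step.

Initialize: tally = 0
Entering loop: for idx in range(4):
After iteration 1: idx = 0, tally = 0
After iteration 2: idx = 1, tally = 1
After iteration 3: idx = 2, tally = 3
After iteration 4: idx = 3, tally = 6
Loop ends.

Final answer: 6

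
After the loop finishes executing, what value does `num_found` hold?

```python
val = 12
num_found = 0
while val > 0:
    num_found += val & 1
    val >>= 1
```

Let's trace through this code step by step.

Initialize: val = 12
Initialize: num_found = 0
Entering loop: while val > 0:
After iteration 1: val = 6, num_found = 0
After iteration 2: val = 3, num_found = 0
After iteration 3: val = 1, num_found = 1
After iteration 4: val = 0, num_found = 2
Loop ends.

Final answer: 2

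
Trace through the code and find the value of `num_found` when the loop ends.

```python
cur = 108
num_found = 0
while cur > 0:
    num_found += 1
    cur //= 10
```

Let's trace through this code step by step.

Initialize: cur = 108
Initialize: num_found = 0
Entering loop: while cur > 0:
After iteration 1: cur = 10, num_found = 1
After iteration 2: cur = 1, num_found = 2
After iteration 3: cur = 0, num_found = 3
Loop ends.

Final answer: 3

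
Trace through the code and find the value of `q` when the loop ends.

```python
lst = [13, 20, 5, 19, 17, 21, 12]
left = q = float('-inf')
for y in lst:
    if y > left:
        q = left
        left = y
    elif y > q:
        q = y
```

Let's trace through this code step by step.

Initialize: lst = [13, 20, 5, 19, 17, 21, 12]
Initialize: left = -inf
Initialize: q = -inf
Entering loop: for y in lst:
After iteration 1: y = 13, left = 13, q = -inf
After iteration 2: y = 20, left = 20, q = 13
After iteration 3: y = 5, left = 20, q = 13
After iteration 4: y = 19, left = 20, q = 19
After iteration 5: y = 17, left = 20, q = 19
After iteration 6: y = 21, left = 21, q = 20
After iteration 7: y = 12, left = 21, q = 20
Loop ends.

Final answer: 20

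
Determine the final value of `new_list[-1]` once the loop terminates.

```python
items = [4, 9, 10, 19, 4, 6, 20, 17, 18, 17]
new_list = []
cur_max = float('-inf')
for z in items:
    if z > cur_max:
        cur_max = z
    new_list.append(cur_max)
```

Let's trace through this code step by step.

Initialize: items = [4, 9, 10, 19, 4, 6, 20, 17, 18, 17]
Initialize: new_list = []
Initialize: cur_max = -inf
Entering loop: for z in items:
After iteration 1: z = 4, new_list = [4], cur_max = 4
After iteration 2: z = 9, new_list = [4, 9], cur_max = 9
After iteration 3: z = 10, new_list = [4, 9, 10], cur_max = 10
After iteration 4: z = 19, new_list = [4, 9, 10, 19], cur_max = 19
After iteration 5: z = 4, new_list = [4, 9, 10, 19, 19], cur_max = 19
After iteration 6: z = 6, new_list = [4, 9, 10, 19, 19, 19], cur_max = 19
After iteration 7: z = 20, new_list = [4, 9, 10, 19, 19, 19, 20], cur_max = 20
After iteration 8: z = 17, new_list = [4, 9, 10, 19, 19, 19, 20, 20], cur_max = 20
After iteration 9: z = 18, new_list = [4, 9, 10, 19, 19, 19, 20, 20, 20], cur_max = 20
After iteration 10: z = 17, new_list = [4, 9, 10, 19, 19, 19, 20, 20, 20, 20], cur_max = 20
Loop ends.
new_list[-1] = 20

Final answer: 20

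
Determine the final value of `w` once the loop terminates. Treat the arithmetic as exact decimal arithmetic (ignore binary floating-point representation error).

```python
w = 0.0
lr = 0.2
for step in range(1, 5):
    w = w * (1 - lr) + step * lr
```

Let's trace through this code step by step.

Initialize: w = 0.0
Initialize: lr = 0.2
Entering loop: for step in range(1, 5):
After iteration 1: step = 1, w = 0.2
After iteration 2: step = 2, w = 0.56
After iteration 3: step = 3, w = 1.048
After iteration 4: step = 4, w = 1.6384
Loop ends.

Final answer: 1.6384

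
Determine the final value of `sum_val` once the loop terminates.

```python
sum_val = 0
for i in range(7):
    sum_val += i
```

Let's trace through this code step by step.

Initialize: sum_val = 0
Entering loop: for i in range(7):
After iteration 1: i = 0, sum_val = 0
After iteration 2: i = 1, sum_val = 1
After iteration 3: i = 2, sum_val = 3
After iteration 4: i = 3, sum_val = 6
After iteration 5: i = 4, sum_val = 10
After iteration 6: i = 5, sum_val = 15
After iteration 7: i = 6, sum_val = 21
Loop ends.

Final answer: 21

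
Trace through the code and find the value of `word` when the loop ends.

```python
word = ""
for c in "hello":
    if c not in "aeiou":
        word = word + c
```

Let's trace through this code step by step.

Initialize: word = ''
Entering loop: for c in "hello":
After iteration 1: c = 'h', word = 'h'
After iteration 2: c = 'e', word = 'h'
After iteration 3: c = 'l', word = 'hl'
After iteration 4: c = 'l', word = 'hll'
After iteration 5: c = 'o', word = 'hll'
Loop ends.

Final answer: 'hll'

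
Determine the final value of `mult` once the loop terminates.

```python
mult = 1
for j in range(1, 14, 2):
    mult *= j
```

Let's trace through this code step by step.

Initialize: mult = 1
Entering loop: for j in range(1, 14, 2):
After iteration 1: j = 1, mult = 1
After iteration 2: j = 3, mult = 3
After iteration 3: j = 5, mult = 15
After iteration 4: j = 7, mult = 105
After iteration 5: j = 9, mult = 945
After iteration 6: j = 11, mult = 10395
After iteration 7: j = 13, mult = 135135
Loop ends.

Final answer: 135135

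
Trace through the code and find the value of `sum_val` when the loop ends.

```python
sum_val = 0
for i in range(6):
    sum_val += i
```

Let's trace through this code step by step.

Initialize: sum_val = 0
Entering loop: for i in range(6):
After iteration 1: i = 0, sum_val = 0
After iteration 2: i = 1, sum_val = 1
After iteration 3: i = 2, sum_val = 3
After iteration 4: i = 3, sum_val = 6
After iteration 5: i = 4, sum_val = 10
After iteration 6: i = 5, sum_val = 15
Loop ends.

Final answer: 15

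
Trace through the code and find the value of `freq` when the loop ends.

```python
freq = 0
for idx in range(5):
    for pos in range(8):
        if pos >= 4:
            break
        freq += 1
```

Let's trace through this code step by step.

Initialize: freq = 0
Entering loop: for idx in range(5):
After iteration 1: idx = 0, freq = 4
After iteration 2: idx = 1, freq = 8
After iteration 3: idx = 2, freq = 12
After iteration 4: idx = 3, freq = 16
After iteration 5: idx = 4, freq = 20
Loop ends.

Final answer: 20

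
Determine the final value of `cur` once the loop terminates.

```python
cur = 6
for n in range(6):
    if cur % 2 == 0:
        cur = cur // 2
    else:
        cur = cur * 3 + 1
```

Let's trace through this code step by step.

Initialize: cur = 6
Entering loop: for n in range(6):
After iteration 1: n = 0, cur = 3
After iteration 2: n = 1, cur = 10
After iteration 3: n = 2, cur = 5
After iteration 4: n = 3, cur = 16
After iteration 5: n = 4, cur = 8
After iteration 6: n = 5, cur = 4
Loop ends.

Final answer: 4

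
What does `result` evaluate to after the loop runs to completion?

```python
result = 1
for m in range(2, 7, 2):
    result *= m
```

Let's trace through this code step by step.

Initialize: result = 1
Entering loop: for m in range(2, 7, 2):
After iteration 1: m = 2, result = 2
After iteration 2: m = 4, result = 8
After iteration 3: m = 6, result = 48
Loop ends.

Final answer: 48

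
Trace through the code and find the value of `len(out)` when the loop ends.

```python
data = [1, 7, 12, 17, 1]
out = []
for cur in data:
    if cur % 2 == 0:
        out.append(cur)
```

Let's trace through this code step by step.

Initialize: data = [1, 7, 12, 17, 1]
Initialize: out = []
Entering loop: for cur in data:
After iteration 1: cur = 1, out = []
After iteration 2: cur = 7, out = []
After iteration 3: cur = 12, out = [12]
After iteration 4: cur = 17, out = [12]
After iteration 5: cur = 1, out = [12]
Loop ends.
len(out) = 1

Final answer: 1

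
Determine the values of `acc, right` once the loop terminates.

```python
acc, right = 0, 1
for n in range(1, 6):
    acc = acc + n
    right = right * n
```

Let's trace through this code step by step.

Initialize: acc = 0
Initialize: right = 1
Entering loop: for n in range(1, 6):
After iteration 1: n = 1, acc = 1, right = 1
After iteration 2: n = 2, acc = 3, right = 2
After iteration 3: n = 3, acc = 6, right = 6
After iteration 4: n = 4, acc = 10, right = 24
After iteration 5: n = 5, acc = 15, right = 120
Loop ends.

Final answer: 15, 120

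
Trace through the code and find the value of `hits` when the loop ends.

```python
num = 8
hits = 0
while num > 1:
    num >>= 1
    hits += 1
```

Let's trace through this code step by step.

Initialize: num = 8
Initialize: hits = 0
Entering loop: while num > 1:
After iteration 1: num = 4, hits = 1
After iteration 2: num = 2, hits = 2
After iteration 3: num = 1, hits = 3
Loop ends.

Final answer: 3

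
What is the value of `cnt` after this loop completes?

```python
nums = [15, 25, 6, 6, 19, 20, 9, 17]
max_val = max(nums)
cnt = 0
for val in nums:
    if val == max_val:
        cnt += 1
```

Let's trace through this code step by step.

Initialize: nums = [15, 25, 6, 6, 19, 20, 9, 17]
Initialize: max_val = 25
Initialize: cnt = 0
Entering loop: for val in nums:
After iteration 1: val = 15, cnt = 0
After iteration 2: val = 25, cnt = 1
After iteration 3: val = 6, cnt = 1
After iteration 4: val = 6, cnt = 1
After iteration 5: val = 19, cnt = 1
After iteration 6: val = 20, cnt = 1
After iteration 7: val = 9, cnt = 1
After iteration 8: val = 17, cnt = 1
Loop ends.

Final answer: 1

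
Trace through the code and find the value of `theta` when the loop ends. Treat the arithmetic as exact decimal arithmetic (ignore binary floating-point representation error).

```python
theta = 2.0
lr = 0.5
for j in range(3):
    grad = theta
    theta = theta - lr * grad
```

Let's trace through this code step by step.

Initialize: theta = 2.0
Initialize: lr = 0.5
Entering loop: for j in range(3):
After iteration 1: j = 0, theta = 1.0, grad = 2.0
After iteration 2: j = 1, theta = 0.5, grad = 1.0
After iteration 3: j = 2, theta = 0.25, grad = 0.5
Loop ends.

Final answer: 0.25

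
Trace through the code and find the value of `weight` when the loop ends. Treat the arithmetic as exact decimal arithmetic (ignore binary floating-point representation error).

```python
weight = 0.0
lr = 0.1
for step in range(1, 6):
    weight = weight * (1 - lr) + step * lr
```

Let's trace through this code step by step.

Initialize: weight = 0.0
Initialize: lr = 0.1
Entering loop: for step in range(1, 6):
After iteration 1: step = 1, weight = 0.1
After iteration 2: step = 2, weight = 0.29
After iteration 3: step = 3, weight = 0.561
After iteration 4: step = 4, weight = 0.9049
After iteration 5: step = 5, weight = 1.31441
Loop ends.

Final answer: 1.31441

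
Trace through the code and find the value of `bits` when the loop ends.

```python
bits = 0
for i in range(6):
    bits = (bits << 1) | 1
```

Let's trace through this code step by step.

Initialize: bits = 0
Entering loop: for i in range(6):
After iteration 1: i = 0, bits = 1
After iteration 2: i = 1, bits = 3
After iteration 3: i = 2, bits = 7
After iteration 4: i = 3, bits = 15
After iteration 5: i = 4, bits = 31
After iteration 6: i = 5, bits = 63
Loop ends.

Final answer: 63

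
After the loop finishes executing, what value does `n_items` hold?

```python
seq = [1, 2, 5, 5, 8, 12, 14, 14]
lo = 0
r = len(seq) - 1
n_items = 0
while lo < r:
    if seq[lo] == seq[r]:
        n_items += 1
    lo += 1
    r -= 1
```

Let's trace through this code step by step.

Initialize: seq = [1, 2, 5, 5, 8, 12, 14, 14]
Initialize: lo = 0
Initialize: r = 7
Initialize: n_items = 0
Entering loop: while lo < r:
After iteration 1: lo = 1, r = 6, n_items = 0
After iteration 2: lo = 2, r = 5, n_items = 0
After iteration 3: lo = 3, r = 4, n_items = 0
After iteration 4: lo = 4, r = 3, n_items = 0
Loop ends.

Final answer: 0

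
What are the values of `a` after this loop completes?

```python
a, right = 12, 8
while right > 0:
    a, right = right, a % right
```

Let's trace through this code step by step.

Initialize: a = 12
Initialize: right = 8
Entering loop: while right > 0:
After iteration 1: a = 8, right = 4
After iteration 2: a = 4, right = 0
Loop ends.

Final answer: 4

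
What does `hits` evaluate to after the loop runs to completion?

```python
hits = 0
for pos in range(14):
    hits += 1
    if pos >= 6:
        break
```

Let's trace through this code step by step.

Initialize: hits = 0
Entering loop: for pos in range(14):
After iteration 1: pos = 0, hits = 1
After iteration 2: pos = 1, hits = 2
After iteration 3: pos = 2, hits = 3
After iteration 4: pos = 3, hits = 4
After iteration 5: pos = 4, hits = 5
After iteration 6: pos = 5, hits = 6
After iteration 7: pos = 6, hits = 7
Loop ends.

Final answer: 7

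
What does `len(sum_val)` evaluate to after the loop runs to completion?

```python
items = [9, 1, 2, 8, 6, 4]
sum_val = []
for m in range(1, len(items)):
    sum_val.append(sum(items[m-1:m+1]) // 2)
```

Let's trace through this code step by step.

Initialize: items = [9, 1, 2, 8, 6, 4]
Initialize: sum_val = []
Entering loop: for m in range(1, len(items)):
After iteration 1: m = 1, sum_val = [5]
After iteration 2: m = 2, sum_val = [5, 1]
After iteration 3: m = 3, sum_val = [5, 1, 5]
After iteration 4: m = 4, sum_val = [5, 1, 5, 7]
After iteration 5: m = 5, sum_val = [5, 1, 5, 7, 5]
Loop ends.
len(sum_val) = 5

Final answer: 5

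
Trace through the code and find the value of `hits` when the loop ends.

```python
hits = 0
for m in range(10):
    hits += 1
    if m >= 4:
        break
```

Let's trace through this code step by step.

Initialize: hits = 0
Entering loop: for m in range(10):
After iteration 1: m = 0, hits = 1
After iteration 2: m = 1, hits = 2
After iteration 3: m = 2, hits = 3
After iteration 4: m = 3, hits = 4
After iteration 5: m = 4, hits = 5
Loop ends.

Final answer: 5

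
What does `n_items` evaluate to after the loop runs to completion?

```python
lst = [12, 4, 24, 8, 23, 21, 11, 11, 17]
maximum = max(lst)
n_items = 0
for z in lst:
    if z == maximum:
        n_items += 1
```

Let's trace through this code step by step.

Initialize: lst = [12, 4, 24, 8, 23, 21, 11, 11, 17]
Initialize: maximum = 24
Initialize: n_items = 0
Entering loop: for z in lst:
After iteration 1: z = 12, n_items = 0
After iteration 2: z = 4, n_items = 0
After iteration 3: z = 24, n_items = 1
After iteration 4: z = 8, n_items = 1
After iteration 5: z = 23, n_items = 1
After iteration 6: z = 21, n_items = 1
After iteration 7: z = 11, n_items = 1
After iteration 8: z = 11, n_items = 1
After iteration 9: z = 17, n_items = 1
Loop ends.

Final answer: 1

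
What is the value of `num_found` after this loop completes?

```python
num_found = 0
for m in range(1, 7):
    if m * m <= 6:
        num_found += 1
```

Let's trace through this code step by step.

Initialize: num_found = 0
Entering loop: for m in range(1, 7):
After iteration 1: m = 1, num_found = 1
After iteration 2: m = 2, num_found = 2
After iteration 3: m = 3, num_found = 2
After iteration 4: m = 4, num_found = 2
After iteration 5: m = 5, num_found = 2
After iteration 6: m = 6, num_found = 2
Loop ends.

Final answer: 2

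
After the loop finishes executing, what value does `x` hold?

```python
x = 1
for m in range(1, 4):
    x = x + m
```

Let's trace through this code step by step.

Initialize: x = 1
Entering loop: for m in range(1, 4):
After iteration 1: m = 1, x = 2
After iteration 2: m = 2, x = 4
After iteration 3: m = 3, x = 7
Loop ends.

Final answer: 7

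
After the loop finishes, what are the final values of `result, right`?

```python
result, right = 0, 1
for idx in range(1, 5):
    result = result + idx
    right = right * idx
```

Let's trace through this code step by step.

Initialize: result = 0
Initialize: right = 1
Entering loop: for idx in range(1, 5):
After iteration 1: idx = 1, result = 1, right = 1
After iteration 2: idx = 2, result = 3, right = 2
After iteration 3: idx = 3, result = 6, right = 6
After iteration 4: idx = 4, result = 10, right = 24
Loop ends.

Final answer: 10, 24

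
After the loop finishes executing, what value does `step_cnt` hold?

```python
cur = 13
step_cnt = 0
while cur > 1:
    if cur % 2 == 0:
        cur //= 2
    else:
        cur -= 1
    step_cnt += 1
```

Let's trace through this code step by step.

Initialize: cur = 13
Initialize: step_cnt = 0
Entering loop: while cur > 1:
After iteration 1: cur = 12, step_cnt = 1
After iteration 2: cur = 6, step_cnt = 2
After iteration 3: cur = 3, step_cnt = 3
After iteration 4: cur = 2, step_cnt = 4
After iteration 5: cur = 1, step_cnt = 5
Loop ends.

Final answer: 5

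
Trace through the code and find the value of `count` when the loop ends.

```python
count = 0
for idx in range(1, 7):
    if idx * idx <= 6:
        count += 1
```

Let's trace through this code step by step.

Initialize: count = 0
Entering loop: for idx in range(1, 7):
After iteration 1: idx = 1, count = 1
After iteration 2: idx = 2, count = 2
After iteration 3: idx = 3, count = 2
After iteration 4: idx = 4, count = 2
After iteration 5: idx = 5, count = 2
After iteration 6: idx = 6, count = 2
Loop ends.

Final answer: 2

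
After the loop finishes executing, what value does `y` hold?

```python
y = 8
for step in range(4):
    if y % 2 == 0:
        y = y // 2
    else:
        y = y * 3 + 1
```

Let's trace through this code step by step.

Initialize: y = 8
Entering loop: for step in range(4):
After iteration 1: step = 0, y = 4
After iteration 2: step = 1, y = 2
After iteration 3: step = 2, y = 1
After iteration 4: step = 3, y = 4
Loop ends.

Final answer: 4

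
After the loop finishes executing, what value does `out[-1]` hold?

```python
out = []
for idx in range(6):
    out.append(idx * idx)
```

Let's trace through this code step by step.

Initialize: out = []
Entering loop: for idx in range(6):
After iteration 1: idx = 0, out = [0]
After iteration 2: idx = 1, out = [0, 1]
After iteration 3: idx = 2, out = [0, 1, 4]
After iteration 4: idx = 3, out = [0, 1, 4, 9]
After iteration 5: idx = 4, out = [0, 1, 4, 9, 16]
After iteration 6: idx = 5, out = [0, 1, 4, 9, 16, 25]
Loop ends.
out[-1] = 25

Final answer: 25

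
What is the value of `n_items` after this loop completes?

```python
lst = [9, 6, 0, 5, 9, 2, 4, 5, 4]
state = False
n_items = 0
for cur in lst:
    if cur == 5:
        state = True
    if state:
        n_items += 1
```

Let's trace through this code step by step.

Initialize: lst = [9, 6, 0, 5, 9, 2, 4, 5, 4]
Initialize: state = False
Initialize: n_items = 0
Entering loop: for cur in lst:
After iteration 1: cur = 9, state = False, n_items = 0
After iteration 2: cur = 6, state = False, n_items = 0
After iteration 3: cur = 0, state = False, n_items = 0
After iteration 4: cur = 5, state = True, n_items = 1
After iteration 5: cur = 9, state = True, n_items = 2
After iteration 6: cur = 2, state = True, n_items = 3
After iteration 7: cur = 4, state = True, n_items = 4
After iteration 8: cur = 5, state = True, n_items = 5
After iteration 9: cur = 4, state = True, n_items = 6
Loop ends.

Final answer: 6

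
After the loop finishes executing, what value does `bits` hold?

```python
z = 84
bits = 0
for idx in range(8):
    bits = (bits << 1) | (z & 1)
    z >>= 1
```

Let's trace through this code step by step.

Initialize: z = 84
Initialize: bits = 0
Entering loop: for idx in range(8):
After iteration 1: idx = 0, z = 42, bits = 0
After iteration 2: idx = 1, z = 21, bits = 0
After iteration 3: idx = 2, z = 10, bits = 1
After iteration 4: idx = 3, z = 5, bits = 2
After iteration 5: idx = 4, z = 2, bits = 5
After iteration 6: idx = 5, z = 1, bits = 10
After iteration 7: idx = 6, z = 0, bits = 21
After iteration 8: idx = 7, z = 0, bits = 42
Loop ends.

Final answer: 42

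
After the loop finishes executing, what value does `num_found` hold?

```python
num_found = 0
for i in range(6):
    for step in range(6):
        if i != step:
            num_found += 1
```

Let's trace through this code step by step.

Initialize: num_found = 0
Entering loop: for i in range(6):
After iteration 1: i = 0, num_found = 5
After iteration 2: i = 1, num_found = 10
After iteration 3: i = 2, num_found = 15
After iteration 4: i = 3, num_found = 20
After iteration 5: i = 4, num_found = 25
After iteration 6: i = 5, num_found = 30
Loop ends.

Final answer: 30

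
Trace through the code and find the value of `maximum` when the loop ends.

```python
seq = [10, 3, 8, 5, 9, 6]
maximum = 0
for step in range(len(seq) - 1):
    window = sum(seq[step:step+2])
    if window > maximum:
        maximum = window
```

Let's trace through this code step by step.

Initialize: seq = [10, 3, 8, 5, 9, 6]
Initialize: maximum = 0
Entering loop: for step in range(len(seq) - 1):
After iteration 1: step = 0, maximum = 13, window = 13
After iteration 2: step = 1, maximum = 13, window = 11
After iteration 3: step = 2, maximum = 13, window = 13
After iteration 4: step = 3, maximum = 14, window = 14
After iteration 5: step = 4, maximum = 15, window = 15
Loop ends.

Final answer: 15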